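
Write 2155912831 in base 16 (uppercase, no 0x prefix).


2155912831 = 80809E7F hex

80809E7F


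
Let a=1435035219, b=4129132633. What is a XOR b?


1435035219 ^ 4129132633 = 2744481290

2744481290


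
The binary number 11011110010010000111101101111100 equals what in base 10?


11011110010010000111101101111100 in decimal = 3729292156

3729292156


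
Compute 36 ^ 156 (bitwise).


0b100100 ^ 0b10011100 = 0b10111000 = 184

184


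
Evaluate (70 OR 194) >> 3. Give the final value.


Step 1: 70 | 194 = 198
Step 2: 198 >> 3 = 24

24


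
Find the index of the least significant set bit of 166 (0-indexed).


0b10100110. Lowest set bit at position 1

1


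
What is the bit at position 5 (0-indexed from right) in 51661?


0b1100100111001101, position 5 = 0

0


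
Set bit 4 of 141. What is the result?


141 | (1 << 4) = 141 | 16 = 157

157


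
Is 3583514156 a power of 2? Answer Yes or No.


0b11010101100110000001011000101100. Multiple bits set => No

No


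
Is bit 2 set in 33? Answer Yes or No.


0b100001, bit 2 = 0. No

No


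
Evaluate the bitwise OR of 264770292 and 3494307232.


0b1111110010000001001011110100 | 0b11010000010001101110010110100000 = 0b11011111110011101111011111110100 = 3754883060

3754883060


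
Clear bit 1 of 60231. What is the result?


60231 & ~(1 << 1) = 60229

60229


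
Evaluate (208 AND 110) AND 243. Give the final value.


Step 1: 208 & 110 = 64
Step 2: 64 & 243 = 64

64


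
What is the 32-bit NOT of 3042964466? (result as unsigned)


~0b10110101010111111111001111110010 = 0b1001010101000000000110000001101 = 1252002829 (32-bit unsigned)

1252002829


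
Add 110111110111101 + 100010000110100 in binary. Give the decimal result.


110111110111101 + 100010000110100 = 1011001111110001 = 46065

46065


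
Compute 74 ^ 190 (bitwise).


0b1001010 ^ 0b10111110 = 0b11110100 = 244

244


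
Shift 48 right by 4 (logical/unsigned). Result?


0b110000 >> 4 = 0b11 = 3

3


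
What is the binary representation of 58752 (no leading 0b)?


58752 = 1110010110000000 in binary

1110010110000000


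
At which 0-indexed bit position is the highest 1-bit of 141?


0b10001101. Highest set bit at position 7

7


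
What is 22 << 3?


0b10110 << 3 = 0b10110000 = 176

176


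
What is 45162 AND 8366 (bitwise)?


0b1011000001101010 & 0b10000010101110 = 0b10000000101010 = 8234

8234


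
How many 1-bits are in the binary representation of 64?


0b1000000 has 1 set bits

1


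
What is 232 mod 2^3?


232 & 7 = 0

0


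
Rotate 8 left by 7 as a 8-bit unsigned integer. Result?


Rotate 0b1000 left by 7 (8-bit) = 0b100 = 4

4


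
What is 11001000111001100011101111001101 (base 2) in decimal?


11001000111001100011101111001101 in decimal = 3370531789

3370531789


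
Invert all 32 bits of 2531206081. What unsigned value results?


2531206081 ^ 4294967295 = 1763761214

1763761214


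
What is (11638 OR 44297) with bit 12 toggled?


Step 1: 11638 | 44297 = 44415
Step 2: 44415 ^ (1 << 12) = 44415 ^ 4096 = 48511

48511


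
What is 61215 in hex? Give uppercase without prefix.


61215 = EF1F hex

EF1F


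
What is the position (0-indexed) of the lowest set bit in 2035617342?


0b1111001010101010000111000111110. Lowest set bit at position 1

1


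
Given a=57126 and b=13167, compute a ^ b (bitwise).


57126 ^ 13167 = 60489

60489


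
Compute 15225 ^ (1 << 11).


15225 ^ (1 << 11) = 15225 ^ 2048 = 13177

13177


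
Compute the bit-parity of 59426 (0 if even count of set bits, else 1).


0b1110100000100010 has 6 ones => parity 0

0


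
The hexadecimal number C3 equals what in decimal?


C3 hex = 195 decimal

195


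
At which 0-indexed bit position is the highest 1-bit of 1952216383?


0b1110100010111000111010100111111. Highest set bit at position 30

30


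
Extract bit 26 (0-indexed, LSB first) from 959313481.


0b111001001011011111011001001001, position 26 = 0

0


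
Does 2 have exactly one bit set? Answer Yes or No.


0b10. Only one bit set => Yes

Yes


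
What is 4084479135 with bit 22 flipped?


4084479135 ^ (1 << 22) = 4084479135 ^ 4194304 = 4080284831

4080284831


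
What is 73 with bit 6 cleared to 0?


73 & ~(1 << 6) = 9

9


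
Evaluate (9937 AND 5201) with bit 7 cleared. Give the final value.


Step 1: 9937 & 5201 = 1105
Step 2: 1105 & ~(1 << 7) = 1105

1105


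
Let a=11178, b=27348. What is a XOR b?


11178 ^ 27348 = 16766

16766


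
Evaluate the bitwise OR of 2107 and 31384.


0b100000111011 | 0b111101010011000 = 0b111101010111011 = 31419

31419


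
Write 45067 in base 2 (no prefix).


45067 = 1011000000001011 in binary

1011000000001011


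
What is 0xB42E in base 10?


B42E hex = 46126 decimal

46126


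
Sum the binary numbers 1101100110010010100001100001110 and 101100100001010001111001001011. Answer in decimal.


1101100110010010100001100001110 + 101100100001010001111001001011 = 10011001010011100110000101011001 = 2572050777

2572050777


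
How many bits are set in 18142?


0b100011011011110 has 9 set bits

9


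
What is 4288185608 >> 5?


0b11111111100110001000010100001000 >> 5 = 0b111111111001100010000101000 = 134005800

134005800


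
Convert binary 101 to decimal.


101 in decimal = 5

5


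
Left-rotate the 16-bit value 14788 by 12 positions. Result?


Rotate 0b11100111000100 left by 12 (16-bit) = 0b100001110011100 = 17308

17308


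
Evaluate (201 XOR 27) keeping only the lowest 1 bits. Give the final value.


Step 1: 201 ^ 27 = 210
Step 2: 210 & 1 = 0

0


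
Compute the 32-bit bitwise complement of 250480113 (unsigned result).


~0b1110111011100000010111110001 = 0b11110001000100011111101000001110 = 4044487182 (32-bit unsigned)

4044487182


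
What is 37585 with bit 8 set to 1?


37585 | (1 << 8) = 37585 | 256 = 37841

37841


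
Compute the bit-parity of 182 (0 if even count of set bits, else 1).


0b10110110 has 5 ones => parity 1

1


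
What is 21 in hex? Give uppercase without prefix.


21 = 15 hex

15


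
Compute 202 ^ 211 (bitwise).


0b11001010 ^ 0b11010011 = 0b11001 = 25

25


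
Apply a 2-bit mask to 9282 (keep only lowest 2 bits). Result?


9282 & 3 = 2

2


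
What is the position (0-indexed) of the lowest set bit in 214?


0b11010110. Lowest set bit at position 1

1


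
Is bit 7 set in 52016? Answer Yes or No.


0b1100101100110000, bit 7 = 0. No

No


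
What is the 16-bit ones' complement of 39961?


39961 ^ 65535 = 25574

25574


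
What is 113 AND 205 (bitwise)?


0b1110001 & 0b11001101 = 0b1000001 = 65

65


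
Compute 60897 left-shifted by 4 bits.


0b1110110111100001 << 4 = 0b11101101111000010000 = 974352

974352


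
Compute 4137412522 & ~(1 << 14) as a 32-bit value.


4137412522 & ~(1 << 14) = 4137396138

4137396138


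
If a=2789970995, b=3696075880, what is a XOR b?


2789970995 ^ 3696075880 = 2047225947

2047225947


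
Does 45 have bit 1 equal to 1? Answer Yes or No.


0b101101, bit 1 = 0. No

No


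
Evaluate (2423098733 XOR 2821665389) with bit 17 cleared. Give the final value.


Step 1: 2423098733 ^ 2821665389 = 943898368
Step 2: 943898368 & ~(1 << 17) = 943767296

943767296


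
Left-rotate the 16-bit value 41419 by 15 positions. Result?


Rotate 0b1010000111001011 left by 15 (16-bit) = 0b1101000011100101 = 53477

53477


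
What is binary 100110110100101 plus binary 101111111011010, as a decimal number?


100110110100101 + 101111111011010 = 1010110101111111 = 44415

44415


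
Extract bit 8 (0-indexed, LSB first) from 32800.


0b1000000000100000, position 8 = 0

0


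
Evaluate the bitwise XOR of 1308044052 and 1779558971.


0b1001101111101110010101100010100 ^ 0b1101010000100011110101000111011 = 0b100111111001101100000100101111 = 669434159

669434159


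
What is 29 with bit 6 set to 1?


29 | (1 << 6) = 29 | 64 = 93

93


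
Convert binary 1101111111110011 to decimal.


1101111111110011 in decimal = 57331

57331


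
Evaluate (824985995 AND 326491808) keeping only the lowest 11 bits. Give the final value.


Step 1: 824985995 & 326491808 = 287590528
Step 2: 287590528 & 2047 = 128

128


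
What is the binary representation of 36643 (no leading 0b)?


36643 = 1000111100100011 in binary

1000111100100011


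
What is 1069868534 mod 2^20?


1069868534 & 1048575 = 321014

321014


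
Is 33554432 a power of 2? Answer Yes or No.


0b10000000000000000000000000. Only one bit set => Yes

Yes


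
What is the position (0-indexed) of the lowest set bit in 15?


0b1111. Lowest set bit at position 0

0


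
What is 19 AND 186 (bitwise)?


0b10011 & 0b10111010 = 0b10010 = 18

18


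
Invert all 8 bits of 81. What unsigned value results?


81 ^ 255 = 174

174


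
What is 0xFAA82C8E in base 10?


FAA82C8E hex = 4205325454 decimal

4205325454


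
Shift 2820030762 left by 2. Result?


0b10101000000101100100000100101010 << 2 = 0b1010100000010110010000010010101000 = 11280123048

11280123048


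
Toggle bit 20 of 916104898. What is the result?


916104898 ^ (1 << 20) = 916104898 ^ 1048576 = 915056322

915056322


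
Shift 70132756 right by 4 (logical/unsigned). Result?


0b100001011100010010000010100 >> 4 = 0b10000101110001001000001 = 4383297

4383297


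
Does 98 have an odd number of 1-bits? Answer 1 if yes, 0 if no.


0b1100010 has 3 ones => parity 1

1


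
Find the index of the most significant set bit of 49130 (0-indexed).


0b1011111111101010. Highest set bit at position 15

15


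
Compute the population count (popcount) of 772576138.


0b101110000011001001001110001010 has 13 set bits

13


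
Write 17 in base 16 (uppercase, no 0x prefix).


17 = 11 hex

11


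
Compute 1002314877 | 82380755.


0b111011101111100001110001111101 | 0b100111010010000011111010011 = 0b111111111111110001111111111111 = 1073684479

1073684479


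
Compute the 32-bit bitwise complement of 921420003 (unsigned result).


~0b110110111010111100000011100011 = 0b11001001000101000011111100011100 = 3373547292 (32-bit unsigned)

3373547292


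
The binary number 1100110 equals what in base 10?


1100110 in decimal = 102

102


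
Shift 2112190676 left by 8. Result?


0b1111101111001010111100011010100 << 8 = 0b111110111100101011110001101010000000000 = 540720813056

540720813056


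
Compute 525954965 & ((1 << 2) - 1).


525954965 & 3 = 1

1


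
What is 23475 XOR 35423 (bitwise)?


0b101101110110011 ^ 0b1000101001011111 = 0b1101000111101100 = 53740

53740


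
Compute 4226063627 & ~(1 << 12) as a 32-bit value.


4226063627 & ~(1 << 12) = 4226059531

4226059531


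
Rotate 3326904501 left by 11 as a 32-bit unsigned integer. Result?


Rotate 0b11000110010011001000100010110101 left by 11 (32-bit) = 0b1100100010001011010111000110010 = 1682288178

1682288178


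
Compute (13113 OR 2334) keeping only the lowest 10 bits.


Step 1: 13113 | 2334 = 15167
Step 2: 15167 & 1023 = 831

831


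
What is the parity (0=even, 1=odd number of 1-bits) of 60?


0b111100 has 4 ones => parity 0

0


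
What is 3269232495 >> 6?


0b11000010110111001000011101101111 >> 6 = 0b11000010110111001000011101 = 51081757

51081757


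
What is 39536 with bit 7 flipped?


39536 ^ (1 << 7) = 39536 ^ 128 = 39664

39664


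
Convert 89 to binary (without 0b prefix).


89 = 1011001 in binary

1011001


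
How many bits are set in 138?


0b10001010 has 3 set bits

3


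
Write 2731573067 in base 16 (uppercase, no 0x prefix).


2731573067 = A2D07F4B hex

A2D07F4B


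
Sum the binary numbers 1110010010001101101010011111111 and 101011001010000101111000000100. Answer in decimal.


1110010010001101101010011111111 + 101011001010000101111000000100 = 10011101011011110011001100000011 = 2641310467

2641310467


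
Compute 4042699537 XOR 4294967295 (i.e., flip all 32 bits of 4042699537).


4042699537 ^ 4294967295 = 252267758

252267758


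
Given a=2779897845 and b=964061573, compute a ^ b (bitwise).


2779897845 ^ 964061573 = 2630334064

2630334064


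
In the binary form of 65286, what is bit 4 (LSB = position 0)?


0b1111111100000110, position 4 = 0

0


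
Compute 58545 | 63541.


0b1110010010110001 | 0b1111100000110101 = 0b1111110010110101 = 64693

64693


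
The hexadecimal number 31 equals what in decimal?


31 hex = 49 decimal

49


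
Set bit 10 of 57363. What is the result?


57363 | (1 << 10) = 57363 | 1024 = 58387

58387


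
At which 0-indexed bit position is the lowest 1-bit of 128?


0b10000000. Lowest set bit at position 7

7


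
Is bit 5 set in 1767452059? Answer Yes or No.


0b1101001010110010010110110011011, bit 5 = 0. No

No


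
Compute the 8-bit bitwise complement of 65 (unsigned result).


~0b1000001 = 0b10111110 = 190 (8-bit unsigned)

190


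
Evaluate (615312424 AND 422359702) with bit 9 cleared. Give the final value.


Step 1: 615312424 & 422359702 = 2924544
Step 2: 2924544 & ~(1 << 9) = 2924544

2924544


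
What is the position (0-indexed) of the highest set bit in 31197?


0b111100111011101. Highest set bit at position 14

14


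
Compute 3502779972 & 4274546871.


0b11010000110010000010111001000100 & 0b11111110110010000110100010110111 = 0b11010000110010000010100000000100 = 3502778372

3502778372


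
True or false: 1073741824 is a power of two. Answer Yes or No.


0b1000000000000000000000000000000. Only one bit set => Yes

Yes


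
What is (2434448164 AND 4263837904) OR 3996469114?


Step 1: 2434448164 & 4263837904 = 2415919104
Step 2: 2415919104 | 3996469114 = 4264904570

4264904570


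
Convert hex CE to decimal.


CE hex = 206 decimal

206


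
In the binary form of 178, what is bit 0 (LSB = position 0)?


0b10110010, position 0 = 0

0


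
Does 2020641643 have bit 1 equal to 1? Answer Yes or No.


0b1111000011100001000101101101011, bit 1 = 1. Yes

Yes


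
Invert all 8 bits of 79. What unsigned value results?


79 ^ 255 = 176

176


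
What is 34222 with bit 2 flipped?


34222 ^ (1 << 2) = 34222 ^ 4 = 34218

34218


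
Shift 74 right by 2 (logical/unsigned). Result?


0b1001010 >> 2 = 0b10010 = 18

18


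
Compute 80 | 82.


0b1010000 | 0b1010010 = 0b1010010 = 82

82


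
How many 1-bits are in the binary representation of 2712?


0b101010011000 has 5 set bits

5


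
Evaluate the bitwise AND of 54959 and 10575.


0b1101011010101111 & 0b10100101001111 = 0b1111 = 15

15


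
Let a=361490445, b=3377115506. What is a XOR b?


361490445 ^ 3377115506 = 3703658879

3703658879


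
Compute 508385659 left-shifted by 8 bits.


0b11110010011010101100101111011 << 8 = 0b1111001001101010110010111101100000000 = 130146728704

130146728704


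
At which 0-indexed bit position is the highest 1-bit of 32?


0b100000. Highest set bit at position 5

5


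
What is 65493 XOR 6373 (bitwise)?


0b1111111111010101 ^ 0b1100011100101 = 0b1110011100110000 = 59184

59184


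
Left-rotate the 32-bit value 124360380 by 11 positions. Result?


Rotate 0b111011010011001011010111100 left by 11 (32-bit) = 0b1001100101101011110000000111011 = 1286987835

1286987835


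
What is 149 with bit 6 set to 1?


149 | (1 << 6) = 149 | 64 = 213

213


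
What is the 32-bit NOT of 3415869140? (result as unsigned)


~0b11001011100110100000011011010100 = 0b110100011001011111100100101011 = 879098155 (32-bit unsigned)

879098155


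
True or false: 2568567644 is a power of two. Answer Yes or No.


0b10011001000110010011101101011100. Multiple bits set => No

No


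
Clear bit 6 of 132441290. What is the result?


132441290 & ~(1 << 6) = 132441226

132441226


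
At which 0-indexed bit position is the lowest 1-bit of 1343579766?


0b1010000000101010110011001110110. Lowest set bit at position 1

1


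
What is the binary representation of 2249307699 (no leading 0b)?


2249307699 = 10000110000100011011011000110011 in binary

10000110000100011011011000110011


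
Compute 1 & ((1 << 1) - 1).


1 & 1 = 1

1


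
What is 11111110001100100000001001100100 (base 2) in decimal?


11111110001100100000001001100100 in decimal = 4264690276

4264690276


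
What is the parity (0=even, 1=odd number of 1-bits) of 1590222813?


0b1011110110010001101111111011101 has 21 ones => parity 1

1


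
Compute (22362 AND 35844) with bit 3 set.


Step 1: 22362 & 35844 = 1024
Step 2: 1024 | (1 << 3) = 1024 | 8 = 1032

1032


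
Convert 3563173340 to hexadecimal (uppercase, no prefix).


3563173340 = D461B5DC hex

D461B5DC


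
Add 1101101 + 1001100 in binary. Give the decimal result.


1101101 + 1001100 = 10111001 = 185

185


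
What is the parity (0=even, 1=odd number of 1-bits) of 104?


0b1101000 has 3 ones => parity 1

1


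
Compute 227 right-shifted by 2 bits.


0b11100011 >> 2 = 0b111000 = 56

56


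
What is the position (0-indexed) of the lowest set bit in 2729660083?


0b10100010101100110100111010110011. Lowest set bit at position 0

0


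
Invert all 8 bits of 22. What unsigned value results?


22 ^ 255 = 233

233


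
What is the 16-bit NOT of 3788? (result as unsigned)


~0b111011001100 = 0b1111000100110011 = 61747 (16-bit unsigned)

61747


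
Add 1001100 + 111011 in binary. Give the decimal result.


1001100 + 111011 = 10000111 = 135

135


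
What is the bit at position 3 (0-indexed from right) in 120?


0b1111000, position 3 = 1

1


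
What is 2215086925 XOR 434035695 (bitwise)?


0b10000100000001111000101101001101 ^ 0b11001110111101101101111101111 = 0b10011101110110010101000010100010 = 2648264866

2648264866


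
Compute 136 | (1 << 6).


136 | (1 << 6) = 136 | 64 = 200

200


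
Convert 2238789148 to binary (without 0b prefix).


2238789148 = 10000101011100010011011000011100 in binary

10000101011100010011011000011100


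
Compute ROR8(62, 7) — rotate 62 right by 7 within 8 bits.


Rotate 0b111110 right by 7 (8-bit) = 0b1111100 = 124

124


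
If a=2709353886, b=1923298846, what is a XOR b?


2709353886 ^ 1923298846 = 3554558848

3554558848


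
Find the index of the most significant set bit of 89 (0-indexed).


0b1011001. Highest set bit at position 6

6


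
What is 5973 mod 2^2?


5973 & 3 = 1

1


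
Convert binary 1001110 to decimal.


1001110 in decimal = 78

78


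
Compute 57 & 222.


0b111001 & 0b11011110 = 0b11000 = 24

24


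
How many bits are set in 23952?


0b101110110010000 has 7 set bits

7


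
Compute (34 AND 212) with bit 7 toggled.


Step 1: 34 & 212 = 0
Step 2: 0 ^ (1 << 7) = 0 ^ 128 = 128

128


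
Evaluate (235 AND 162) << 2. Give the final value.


Step 1: 235 & 162 = 162
Step 2: 162 << 2 = 648

648


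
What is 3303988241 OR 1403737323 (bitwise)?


0b11000100111011101101110000010001 | 0b1010011101010110101010011101011 = 0b11010111111011111101110011111011 = 3622821115

3622821115


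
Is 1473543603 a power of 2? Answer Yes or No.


0b1010111110101000111110110110011. Multiple bits set => No

No


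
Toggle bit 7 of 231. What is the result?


231 ^ (1 << 7) = 231 ^ 128 = 103

103


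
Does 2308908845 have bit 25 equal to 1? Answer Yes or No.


0b10001001100111110010011100101101, bit 25 = 0. No

No


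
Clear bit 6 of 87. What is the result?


87 & ~(1 << 6) = 23

23


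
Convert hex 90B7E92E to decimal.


90B7E92E hex = 2427971886 decimal

2427971886


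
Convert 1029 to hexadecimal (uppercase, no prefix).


1029 = 405 hex

405


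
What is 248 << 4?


0b11111000 << 4 = 0b111110000000 = 3968

3968


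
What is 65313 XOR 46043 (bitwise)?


0b1111111100100001 ^ 0b1011001111011011 = 0b100110011111010 = 19706

19706


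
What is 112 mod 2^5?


112 & 31 = 16

16


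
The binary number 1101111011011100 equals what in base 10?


1101111011011100 in decimal = 57052

57052


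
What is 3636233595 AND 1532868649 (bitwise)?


0b11011000101111001000010101111011 & 0b1011011010111011011100000101001 = 0b1011000000111001000000000101001 = 1478262825

1478262825


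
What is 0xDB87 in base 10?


DB87 hex = 56199 decimal

56199


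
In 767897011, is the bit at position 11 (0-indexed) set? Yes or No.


0b101101110001010010110110110011, bit 11 = 1. Yes

Yes


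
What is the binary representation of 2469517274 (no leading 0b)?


2469517274 = 10010011001100011101011111011010 in binary

10010011001100011101011111011010


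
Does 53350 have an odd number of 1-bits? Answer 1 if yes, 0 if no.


0b1101000001100110 has 7 ones => parity 1

1


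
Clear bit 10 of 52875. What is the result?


52875 & ~(1 << 10) = 51851

51851


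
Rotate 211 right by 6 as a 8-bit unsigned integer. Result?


Rotate 0b11010011 right by 6 (8-bit) = 0b1001111 = 79

79


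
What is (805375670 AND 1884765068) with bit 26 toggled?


Step 1: 805375670 & 1884765068 = 805374596
Step 2: 805374596 ^ (1 << 26) = 805374596 ^ 67108864 = 872483460

872483460


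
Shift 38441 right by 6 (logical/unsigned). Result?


0b1001011000101001 >> 6 = 0b1001011000 = 600

600


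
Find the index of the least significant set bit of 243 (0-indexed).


0b11110011. Lowest set bit at position 0

0


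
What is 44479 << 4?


0b1010110110111111 << 4 = 0b10101101101111110000 = 711664

711664


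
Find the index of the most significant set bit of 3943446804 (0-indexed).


0b11101011000011000011100100010100. Highest set bit at position 31

31


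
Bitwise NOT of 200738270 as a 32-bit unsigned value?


~0b1011111101110000010111011110 = 0b11110100000010001111101000100001 = 4094229025 (32-bit unsigned)

4094229025


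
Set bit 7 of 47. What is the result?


47 | (1 << 7) = 47 | 128 = 175

175


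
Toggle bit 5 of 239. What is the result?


239 ^ (1 << 5) = 239 ^ 32 = 207

207


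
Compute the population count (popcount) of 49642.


0b1100000111101010 has 8 set bits

8


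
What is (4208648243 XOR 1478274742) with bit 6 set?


Step 1: 4208648243 ^ 1478274742 = 2730905221
Step 2: 2730905221 | (1 << 6) = 2730905221 | 64 = 2730905285

2730905285


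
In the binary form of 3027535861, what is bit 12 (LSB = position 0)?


0b10110100011101001000011111110101, position 12 = 0

0


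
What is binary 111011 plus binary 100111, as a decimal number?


111011 + 100111 = 1100010 = 98

98


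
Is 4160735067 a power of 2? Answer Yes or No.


0b11110111111111111100011101011011. Multiple bits set => No

No


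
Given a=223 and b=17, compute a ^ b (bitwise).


223 ^ 17 = 206

206


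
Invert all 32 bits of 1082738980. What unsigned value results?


1082738980 ^ 4294967295 = 3212228315

3212228315


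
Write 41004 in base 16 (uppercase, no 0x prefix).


41004 = A02C hex

A02C


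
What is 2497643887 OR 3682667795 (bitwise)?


0b10010100110111110000010101101111 | 0b11011011100000010000110100010011 = 0b11011111110111110000110101111111 = 3755937151

3755937151


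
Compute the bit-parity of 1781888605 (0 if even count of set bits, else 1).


0b1101010001101010111011001011101 has 18 ones => parity 0

0


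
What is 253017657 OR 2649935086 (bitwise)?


0b1111000101001011111000111001 | 0b10011101111100101100110011101110 = 0b10011111111101101111111011111111 = 2683764479

2683764479


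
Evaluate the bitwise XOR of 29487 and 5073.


0b111001100101111 ^ 0b1001111010001 = 0b110000011111110 = 24830

24830


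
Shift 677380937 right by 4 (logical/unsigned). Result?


0b101000011000000000001101001001 >> 4 = 0b10100001100000000000110100 = 42336308

42336308


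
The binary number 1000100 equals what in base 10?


1000100 in decimal = 68

68


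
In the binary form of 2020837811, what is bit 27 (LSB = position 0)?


0b1111000011100111000100110110011, position 27 = 1

1


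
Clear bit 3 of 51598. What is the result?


51598 & ~(1 << 3) = 51590

51590


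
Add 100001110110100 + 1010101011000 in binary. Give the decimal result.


100001110110100 + 1010101011000 = 101100100001100 = 22796

22796


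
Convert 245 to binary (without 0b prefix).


245 = 11110101 in binary

11110101


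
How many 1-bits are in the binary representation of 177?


0b10110001 has 4 set bits

4


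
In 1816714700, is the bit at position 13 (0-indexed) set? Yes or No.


0b1101100010010001101110111001100, bit 13 = 0. No

No


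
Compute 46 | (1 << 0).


46 | (1 << 0) = 46 | 1 = 47

47


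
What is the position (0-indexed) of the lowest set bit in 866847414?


0b110011101010110000101010110110. Lowest set bit at position 1

1


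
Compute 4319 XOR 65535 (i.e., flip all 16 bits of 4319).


4319 ^ 65535 = 61216

61216


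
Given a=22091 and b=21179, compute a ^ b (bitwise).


22091 ^ 21179 = 1264

1264


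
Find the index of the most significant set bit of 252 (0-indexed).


0b11111100. Highest set bit at position 7

7


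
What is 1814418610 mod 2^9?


1814418610 & 511 = 178

178


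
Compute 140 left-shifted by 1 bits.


0b10001100 << 1 = 0b100011000 = 280

280


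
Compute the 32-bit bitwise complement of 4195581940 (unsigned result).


~0b11111010000100110111111111110100 = 0b101111011001000000000001011 = 99385355 (32-bit unsigned)

99385355


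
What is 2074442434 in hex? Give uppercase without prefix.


2074442434 = 7BA57AC2 hex

7BA57AC2


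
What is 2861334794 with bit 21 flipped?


2861334794 ^ (1 << 21) = 2861334794 ^ 2097152 = 2863431946

2863431946


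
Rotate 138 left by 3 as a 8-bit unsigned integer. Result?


Rotate 0b10001010 left by 3 (8-bit) = 0b1010100 = 84

84


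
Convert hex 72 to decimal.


72 hex = 114 decimal

114


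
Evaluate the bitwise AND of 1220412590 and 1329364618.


0b1001000101111100000010010101110 & 0b1001111001111000111111010001010 = 0b1001000001111000000010010001010 = 1211892874

1211892874


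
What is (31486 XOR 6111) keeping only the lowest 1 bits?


Step 1: 31486 ^ 6111 = 27937
Step 2: 27937 & 1 = 1

1


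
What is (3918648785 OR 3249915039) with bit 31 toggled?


Step 1: 3918648785 | 3249915039 = 3921008095
Step 2: 3921008095 ^ (1 << 31) = 3921008095 ^ 2147483648 = 1773524447

1773524447


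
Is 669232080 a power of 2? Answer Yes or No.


0b100111111000111010101111010000. Multiple bits set => No

No


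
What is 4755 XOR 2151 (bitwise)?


0b1001010010011 ^ 0b100001100111 = 0b1101011110100 = 6900

6900


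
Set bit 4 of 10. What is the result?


10 | (1 << 4) = 10 | 16 = 26

26


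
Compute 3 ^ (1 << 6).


3 ^ (1 << 6) = 3 ^ 64 = 67

67


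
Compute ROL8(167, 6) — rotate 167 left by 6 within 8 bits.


Rotate 0b10100111 left by 6 (8-bit) = 0b11101001 = 233

233


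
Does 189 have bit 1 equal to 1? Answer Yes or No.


0b10111101, bit 1 = 0. No

No


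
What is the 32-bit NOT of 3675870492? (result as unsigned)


~0b11011011000110010101010100011100 = 0b100100111001101010101011100011 = 619096803 (32-bit unsigned)

619096803


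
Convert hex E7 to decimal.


E7 hex = 231 decimal

231


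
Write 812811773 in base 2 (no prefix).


812811773 = 110000011100101000010111111101 in binary

110000011100101000010111111101


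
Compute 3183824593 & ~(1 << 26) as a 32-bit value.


3183824593 & ~(1 << 26) = 3116715729

3116715729


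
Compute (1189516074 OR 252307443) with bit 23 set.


Step 1: 1189516074 | 252307443 = 1341126651
Step 2: 1341126651 | (1 << 23) = 1341126651 | 8388608 = 1341126651

1341126651


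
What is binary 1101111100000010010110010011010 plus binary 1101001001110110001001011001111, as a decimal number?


1101111100000010010110010011010 + 1101001001110110001001011001111 = 11011000101111000011111101101001 = 3636215657

3636215657


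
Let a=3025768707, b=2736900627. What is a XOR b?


3025768707 ^ 2736900627 = 393763600

393763600


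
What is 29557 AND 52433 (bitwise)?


0b111001101110101 & 0b1100110011010001 = 0b100000001010001 = 16465

16465


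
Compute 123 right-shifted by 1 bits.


0b1111011 >> 1 = 0b111101 = 61

61


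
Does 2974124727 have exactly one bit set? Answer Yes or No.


0b10110001010001011000101010110111. Multiple bits set => No

No


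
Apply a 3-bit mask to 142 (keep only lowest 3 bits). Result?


142 & 7 = 6

6


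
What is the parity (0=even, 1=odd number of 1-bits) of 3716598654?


0b11011101100001101100101101111110 has 20 ones => parity 0

0


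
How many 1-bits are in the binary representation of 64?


0b1000000 has 1 set bits

1


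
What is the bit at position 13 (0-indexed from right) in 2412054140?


0b10001111110001010000011001111100, position 13 = 0

0


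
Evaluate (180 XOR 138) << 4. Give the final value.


Step 1: 180 ^ 138 = 62
Step 2: 62 << 4 = 992

992


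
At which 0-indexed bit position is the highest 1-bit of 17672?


0b100010100001000. Highest set bit at position 14

14


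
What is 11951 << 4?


0b10111010101111 << 4 = 0b101110101011110000 = 191216

191216


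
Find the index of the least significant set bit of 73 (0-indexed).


0b1001001. Lowest set bit at position 0

0


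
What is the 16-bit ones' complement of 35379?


35379 ^ 65535 = 30156

30156


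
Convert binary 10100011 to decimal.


10100011 in decimal = 163

163


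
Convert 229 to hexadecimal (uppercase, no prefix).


229 = E5 hex

E5


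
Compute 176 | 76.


0b10110000 | 0b1001100 = 0b11111100 = 252

252


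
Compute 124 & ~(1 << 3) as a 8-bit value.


124 & ~(1 << 3) = 116

116


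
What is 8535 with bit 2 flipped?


8535 ^ (1 << 2) = 8535 ^ 4 = 8531

8531


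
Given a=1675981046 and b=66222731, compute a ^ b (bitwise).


1675981046 ^ 66222731 = 1612122749

1612122749


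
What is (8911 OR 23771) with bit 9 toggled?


Step 1: 8911 | 23771 = 32479
Step 2: 32479 ^ (1 << 9) = 32479 ^ 512 = 31967

31967


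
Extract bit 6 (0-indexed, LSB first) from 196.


0b11000100, position 6 = 1

1


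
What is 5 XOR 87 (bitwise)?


0b101 ^ 0b1010111 = 0b1010010 = 82

82


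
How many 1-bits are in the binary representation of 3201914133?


0b10111110110110010101010100010101 has 18 set bits

18


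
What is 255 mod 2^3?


255 & 7 = 7

7


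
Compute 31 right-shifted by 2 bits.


0b11111 >> 2 = 0b111 = 7

7


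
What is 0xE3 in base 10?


E3 hex = 227 decimal

227


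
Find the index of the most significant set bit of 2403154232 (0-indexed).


0b10001111001111010011100100111000. Highest set bit at position 31

31


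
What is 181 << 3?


0b10110101 << 3 = 0b10110101000 = 1448

1448


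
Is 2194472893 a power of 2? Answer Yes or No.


0b10000010110011001111111110111101. Multiple bits set => No

No


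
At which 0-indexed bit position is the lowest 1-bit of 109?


0b1101101. Lowest set bit at position 0

0


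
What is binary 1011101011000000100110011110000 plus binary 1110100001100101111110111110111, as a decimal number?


1011101011000000100110011110000 + 1110100001100101111110111110111 = 11010001100100110100101011100111 = 3516091111

3516091111


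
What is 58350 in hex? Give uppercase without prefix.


58350 = E3EE hex

E3EE


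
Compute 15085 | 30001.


0b11101011101101 | 0b111010100110001 = 0b111111111111101 = 32765

32765


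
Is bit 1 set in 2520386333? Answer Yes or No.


0b10010110001110100000101100011101, bit 1 = 0. No

No


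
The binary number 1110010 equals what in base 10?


1110010 in decimal = 114

114


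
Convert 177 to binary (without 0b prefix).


177 = 10110001 in binary

10110001


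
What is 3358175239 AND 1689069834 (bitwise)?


0b11001000001010011011000000000111 & 0b1100100101011010010100100001010 = 0b1000000001010010010000000000010 = 1076436994

1076436994


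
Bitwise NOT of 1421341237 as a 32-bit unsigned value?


~0b1010100101101111111001000110101 = 0b10101011010010000000110111001010 = 2873626058 (32-bit unsigned)

2873626058


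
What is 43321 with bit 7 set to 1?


43321 | (1 << 7) = 43321 | 128 = 43449

43449


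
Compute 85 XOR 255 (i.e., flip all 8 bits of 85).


85 ^ 255 = 170

170


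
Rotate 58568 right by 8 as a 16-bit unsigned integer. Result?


Rotate 0b1110010011001000 right by 8 (16-bit) = 0b1100100011100100 = 51428

51428


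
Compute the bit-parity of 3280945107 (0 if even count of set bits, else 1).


0b11000011100011110011111111010011 has 20 ones => parity 0

0


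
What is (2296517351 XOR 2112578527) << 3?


Step 1: 2296517351 ^ 2112578527 = 4111036728
Step 2: 4111036728 << 3 = 32888293824

32888293824


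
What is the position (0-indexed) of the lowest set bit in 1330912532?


0b1001111010101000001110100010100. Lowest set bit at position 2

2


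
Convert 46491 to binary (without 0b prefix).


46491 = 1011010110011011 in binary

1011010110011011


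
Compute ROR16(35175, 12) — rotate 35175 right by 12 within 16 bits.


Rotate 0b1000100101100111 right by 12 (16-bit) = 0b1001011001111000 = 38520

38520


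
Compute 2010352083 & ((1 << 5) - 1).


2010352083 & 31 = 19

19


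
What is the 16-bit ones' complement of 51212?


51212 ^ 65535 = 14323

14323


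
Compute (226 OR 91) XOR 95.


Step 1: 226 | 91 = 251
Step 2: 251 ^ 95 = 164

164


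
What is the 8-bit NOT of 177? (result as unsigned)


~0b10110001 = 0b1001110 = 78 (8-bit unsigned)

78


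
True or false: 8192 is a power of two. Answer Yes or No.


0b10000000000000. Only one bit set => Yes

Yes


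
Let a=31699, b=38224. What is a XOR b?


31699 ^ 38224 = 61059

61059


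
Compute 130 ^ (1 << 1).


130 ^ (1 << 1) = 130 ^ 2 = 128

128


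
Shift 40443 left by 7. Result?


0b1001110111111011 << 7 = 0b10011101111110110000000 = 5176704

5176704


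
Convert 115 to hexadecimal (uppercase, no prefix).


115 = 73 hex

73


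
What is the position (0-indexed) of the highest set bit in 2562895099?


0b10011000110000101010110011111011. Highest set bit at position 31

31


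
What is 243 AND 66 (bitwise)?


0b11110011 & 0b1000010 = 0b1000010 = 66

66


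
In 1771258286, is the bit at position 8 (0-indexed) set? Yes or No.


0b1101001100100110100000110101110, bit 8 = 1. Yes

Yes


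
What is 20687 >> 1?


0b101000011001111 >> 1 = 0b10100001100111 = 10343

10343


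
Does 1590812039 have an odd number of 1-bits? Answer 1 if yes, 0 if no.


0b1011110110100011101110110000111 has 19 ones => parity 1

1


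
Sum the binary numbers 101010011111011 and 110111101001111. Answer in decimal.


101010011111011 + 110111101001111 = 1100010001001010 = 50250

50250


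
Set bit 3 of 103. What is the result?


103 | (1 << 3) = 103 | 8 = 111

111


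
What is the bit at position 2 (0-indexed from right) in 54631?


0b1101010101100111, position 2 = 1

1


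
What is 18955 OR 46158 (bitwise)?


0b100101000001011 | 0b1011010001001110 = 0b1111111001001111 = 65103

65103


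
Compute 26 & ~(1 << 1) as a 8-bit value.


26 & ~(1 << 1) = 24

24


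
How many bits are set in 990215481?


0b111011000001010111110100111001 has 17 set bits

17


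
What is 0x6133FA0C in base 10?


6133FA0C hex = 1630796300 decimal

1630796300


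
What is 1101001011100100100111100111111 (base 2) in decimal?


1101001011100100100111100111111 in decimal = 1769099071

1769099071


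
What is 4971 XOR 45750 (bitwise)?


0b1001101101011 ^ 0b1011001010110110 = 0b1010000111011101 = 41437

41437


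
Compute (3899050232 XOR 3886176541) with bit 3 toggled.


Step 1: 3899050232 ^ 3886176541 = 264540645
Step 2: 264540645 ^ (1 << 3) = 264540645 ^ 8 = 264540653

264540653


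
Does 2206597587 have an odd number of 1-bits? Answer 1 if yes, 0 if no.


0b10000011100001100000000111010011 has 12 ones => parity 0

0


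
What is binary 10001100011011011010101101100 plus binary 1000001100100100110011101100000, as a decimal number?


10001100011011011010101101100 + 1000001100100100110011101100000 = 1010011001000000001110011001100 = 1394613452

1394613452


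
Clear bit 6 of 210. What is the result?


210 & ~(1 << 6) = 146

146


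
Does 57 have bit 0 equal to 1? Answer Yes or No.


0b111001, bit 0 = 1. Yes

Yes


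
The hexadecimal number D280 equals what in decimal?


D280 hex = 53888 decimal

53888


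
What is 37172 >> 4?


0b1001000100110100 >> 4 = 0b100100010011 = 2323

2323


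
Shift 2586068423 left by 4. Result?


0b10011010001001000100010111000111 << 4 = 0b100110100010010001000101110001110000 = 41377094768

41377094768


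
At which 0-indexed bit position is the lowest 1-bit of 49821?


0b1100001010011101. Lowest set bit at position 0

0


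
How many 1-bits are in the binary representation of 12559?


0b11000100001111 has 7 set bits

7


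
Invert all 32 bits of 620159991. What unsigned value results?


620159991 ^ 4294967295 = 3674807304

3674807304


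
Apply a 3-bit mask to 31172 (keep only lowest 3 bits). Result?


31172 & 7 = 4

4


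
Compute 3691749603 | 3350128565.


0b11011100000010111010000011100011 | 0b11000111101011101110011110110101 = 0b11011111101011111110011111110111 = 3752847351

3752847351


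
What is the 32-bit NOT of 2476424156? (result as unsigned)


~0b10010011100110110011101111011100 = 0b1101100011001001100010000100011 = 1818543139 (32-bit unsigned)

1818543139


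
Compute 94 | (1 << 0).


94 | (1 << 0) = 94 | 1 = 95

95


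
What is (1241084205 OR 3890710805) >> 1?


Step 1: 1241084205 | 3890710805 = 4026530109
Step 2: 4026530109 >> 1 = 2013265054

2013265054


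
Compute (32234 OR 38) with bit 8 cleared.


Step 1: 32234 | 38 = 32238
Step 2: 32238 & ~(1 << 8) = 31982

31982


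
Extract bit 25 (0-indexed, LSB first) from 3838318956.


0b11100100110010000001100101101100, position 25 = 0

0


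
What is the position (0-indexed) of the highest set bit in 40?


0b101000. Highest set bit at position 5

5


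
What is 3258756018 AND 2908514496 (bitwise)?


0b11000010001111001010101110110010 & 0b10101101010111000110100011000000 = 0b10000000000111000010100010000000 = 2149329024

2149329024


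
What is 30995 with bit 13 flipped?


30995 ^ (1 << 13) = 30995 ^ 8192 = 22803

22803


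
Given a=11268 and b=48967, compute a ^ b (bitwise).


11268 ^ 48967 = 37699

37699


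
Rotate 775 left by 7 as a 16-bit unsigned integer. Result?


Rotate 0b1100000111 left by 7 (16-bit) = 0b1000001110000001 = 33665

33665
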